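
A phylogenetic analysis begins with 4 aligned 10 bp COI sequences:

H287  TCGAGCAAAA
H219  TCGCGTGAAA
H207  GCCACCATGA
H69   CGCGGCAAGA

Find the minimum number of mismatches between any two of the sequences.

Pairwise Hamming distances:
  H287 vs H219: 3
  H287 vs H207: 5
  H287 vs H69: 5
  H219 vs H207: 8
  H219 vs H69: 7
  H207 vs H69: 5
The smallest is 3, between H287 and H219.

3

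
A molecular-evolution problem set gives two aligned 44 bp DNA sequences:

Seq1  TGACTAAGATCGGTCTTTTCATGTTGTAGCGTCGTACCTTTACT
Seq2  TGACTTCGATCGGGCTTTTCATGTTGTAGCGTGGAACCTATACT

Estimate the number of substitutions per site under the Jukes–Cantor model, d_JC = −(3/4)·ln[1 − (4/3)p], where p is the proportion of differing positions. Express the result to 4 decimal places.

0.1505

The sequences differ at positions 6 (A/T), 7 (A/C), 14 (T/G), 33 (C/G), 35 (T/A), 40 (T/A).
p = 6/44 = 0.136364.
d = −0.75 · ln(1 − (4/3)·0.136364) = −0.75 · ln(0.818181) = −0.75 · (-0.200672) = 0.1505.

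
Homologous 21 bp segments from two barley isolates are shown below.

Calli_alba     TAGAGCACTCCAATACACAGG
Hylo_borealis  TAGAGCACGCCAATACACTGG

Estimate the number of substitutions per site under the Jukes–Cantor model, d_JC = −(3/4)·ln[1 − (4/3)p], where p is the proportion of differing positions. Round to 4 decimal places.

0.1019

The sequences differ at positions 9 (T/G), 19 (A/T).
p = 2/21 = 0.095238.
d = −0.75 · ln(1 − (4/3)·0.095238) = −0.75 · ln(0.873016) = −0.75 · (-0.135801) = 0.1019.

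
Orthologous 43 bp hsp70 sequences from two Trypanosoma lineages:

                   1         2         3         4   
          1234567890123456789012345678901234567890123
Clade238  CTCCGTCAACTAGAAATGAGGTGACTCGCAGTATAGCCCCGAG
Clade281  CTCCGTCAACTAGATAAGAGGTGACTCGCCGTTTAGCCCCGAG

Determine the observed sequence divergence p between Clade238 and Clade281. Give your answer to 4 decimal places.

Differing sites — 15:A/T; 17:T/A; 30:A/C; 33:A/T.
There are 4 differences over 43 sites, so p = 4/43 = 0.0930.

0.0930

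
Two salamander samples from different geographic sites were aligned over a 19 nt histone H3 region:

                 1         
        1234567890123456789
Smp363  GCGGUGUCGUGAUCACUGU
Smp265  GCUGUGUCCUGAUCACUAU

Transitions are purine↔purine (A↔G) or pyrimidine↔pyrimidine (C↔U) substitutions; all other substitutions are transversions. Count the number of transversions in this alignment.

2

The sequences differ at positions 3 (G/U, transversion), 9 (G/C, transversion), 18 (G/A, transition).
Of the 3 differences, 1 transition and 2 transversions, so the answer is 2.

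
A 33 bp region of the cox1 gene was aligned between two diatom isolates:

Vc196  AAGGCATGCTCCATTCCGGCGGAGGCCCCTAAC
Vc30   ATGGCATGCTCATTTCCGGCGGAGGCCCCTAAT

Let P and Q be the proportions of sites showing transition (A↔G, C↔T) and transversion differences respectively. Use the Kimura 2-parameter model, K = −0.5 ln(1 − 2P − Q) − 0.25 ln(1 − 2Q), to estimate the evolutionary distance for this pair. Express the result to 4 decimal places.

0.1323

The sequences differ at positions 2 (A/T, transversion), 12 (C/A, transversion), 13 (A/T, transversion), 33 (C/T, transition).
Of the 4 differences, 1 transition and 3 transversions over 33 sites: P = 1/33 = 0.030303, Q = 3/33 = 0.090909.
d = −0.5·ln(0.848485) − 0.25·ln(0.818182) = −0.5·(-0.164303) − 0.25·(-0.200670) = 0.1323.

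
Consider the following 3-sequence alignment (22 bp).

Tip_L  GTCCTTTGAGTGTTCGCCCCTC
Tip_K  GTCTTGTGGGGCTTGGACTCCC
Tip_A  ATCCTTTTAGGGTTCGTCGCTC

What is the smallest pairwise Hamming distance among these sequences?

Pairwise Hamming distances:
  Tip_L vs Tip_K: 9
  Tip_L vs Tip_A: 5
  Tip_K vs Tip_A: 10
The smallest is 5, between Tip_L and Tip_A.

5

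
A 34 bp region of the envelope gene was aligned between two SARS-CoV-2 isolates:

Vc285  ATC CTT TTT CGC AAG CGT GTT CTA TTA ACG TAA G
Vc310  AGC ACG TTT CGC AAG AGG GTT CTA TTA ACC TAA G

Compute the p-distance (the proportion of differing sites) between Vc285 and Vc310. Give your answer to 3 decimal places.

Differing sites — 2:T/G; 4:C/A; 5:T/C; 6:T/G; 16:C/A; 18:T/G; 30:G/C.
There are 7 differences over 34 sites, so p = 7/34 = 0.206.

0.206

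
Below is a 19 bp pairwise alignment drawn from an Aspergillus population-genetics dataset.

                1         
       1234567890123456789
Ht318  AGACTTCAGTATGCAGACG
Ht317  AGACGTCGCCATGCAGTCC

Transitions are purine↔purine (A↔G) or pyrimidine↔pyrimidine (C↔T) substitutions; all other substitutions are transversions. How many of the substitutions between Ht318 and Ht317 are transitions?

2

Differing sites — 5:T/G (Tv); 8:A/G (Ti); 9:G/C (Tv); 10:T/C (Ti); 17:A/T (Tv); 19:G/C (Tv).
Of the 6 differences, 2 transitions and 4 transversions, so the answer is 2.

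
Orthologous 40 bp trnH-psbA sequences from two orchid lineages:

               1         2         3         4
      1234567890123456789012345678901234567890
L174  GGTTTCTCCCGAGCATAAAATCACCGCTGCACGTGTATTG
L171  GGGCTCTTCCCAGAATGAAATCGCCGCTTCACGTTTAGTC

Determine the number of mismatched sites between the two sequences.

The sequences differ at positions 3 (T/G), 4 (T/C), 8 (C/T), 11 (G/C), 14 (C/A), 17 (A/G), 23 (A/G), 29 (G/T), 35 (G/T), 38 (T/G), 40 (G/C).
That gives 11 mismatches out of 40 aligned sites, so the Hamming distance is 11.

11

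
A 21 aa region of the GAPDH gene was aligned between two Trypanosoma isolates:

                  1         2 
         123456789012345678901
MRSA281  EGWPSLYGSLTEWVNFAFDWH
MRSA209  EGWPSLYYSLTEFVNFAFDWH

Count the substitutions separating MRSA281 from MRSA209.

Mismatches occur at site 8 (G↔Y), site 13 (W↔F).
That gives 2 mismatches out of 21 aligned sites, so the Hamming distance is 2.

2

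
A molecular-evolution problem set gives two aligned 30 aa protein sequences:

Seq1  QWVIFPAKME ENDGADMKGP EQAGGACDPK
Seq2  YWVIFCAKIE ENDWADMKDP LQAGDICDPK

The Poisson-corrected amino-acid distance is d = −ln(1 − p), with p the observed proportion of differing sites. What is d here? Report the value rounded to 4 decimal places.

Differing sites — 1:Q/Y; 6:P/C; 9:M/I; 14:G/W; 19:G/D; 21:E/L; 25:G/D; 26:A/I.
p = 8/30 = 0.266667.
d = −ln(1 − 0.266667) = −ln(0.733333) = 0.3102.

0.3102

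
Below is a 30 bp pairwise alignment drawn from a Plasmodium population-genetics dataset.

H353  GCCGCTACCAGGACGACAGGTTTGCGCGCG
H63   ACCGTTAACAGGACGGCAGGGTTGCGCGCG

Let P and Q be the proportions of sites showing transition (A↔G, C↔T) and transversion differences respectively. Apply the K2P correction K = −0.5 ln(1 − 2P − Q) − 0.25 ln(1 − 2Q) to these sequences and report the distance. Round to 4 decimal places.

0.1909

The sequences differ at positions 1 (G/A, transition), 5 (C/T, transition), 8 (C/A, transversion), 16 (A/G, transition), 21 (T/G, transversion).
Of the 5 differences, 3 transitions and 2 transversions over 30 sites: P = 3/30 = 0.100000, Q = 2/30 = 0.066667.
d = −0.5·ln(0.733333) − 0.25·ln(0.866666) = −0.5·(-0.310155) − 0.25·(-0.143102) = 0.1909.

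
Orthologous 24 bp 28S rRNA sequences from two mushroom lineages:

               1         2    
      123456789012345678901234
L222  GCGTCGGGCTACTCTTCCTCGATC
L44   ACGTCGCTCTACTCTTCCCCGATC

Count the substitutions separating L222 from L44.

The sequences differ at positions 1 (G/A), 7 (G/C), 8 (G/T), 19 (T/C).
That gives 4 mismatches out of 24 aligned sites, so the Hamming distance is 4.

4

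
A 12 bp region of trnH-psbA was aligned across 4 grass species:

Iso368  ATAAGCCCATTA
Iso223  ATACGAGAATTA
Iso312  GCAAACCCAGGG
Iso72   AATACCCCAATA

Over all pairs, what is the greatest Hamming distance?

Pairwise Hamming distances:
  Iso368 vs Iso223: 4
  Iso368 vs Iso312: 6
  Iso368 vs Iso72: 4
  Iso223 vs Iso312: 10
  Iso223 vs Iso72: 8
  Iso312 vs Iso72: 7
The largest is 10, between Iso223 and Iso312.

10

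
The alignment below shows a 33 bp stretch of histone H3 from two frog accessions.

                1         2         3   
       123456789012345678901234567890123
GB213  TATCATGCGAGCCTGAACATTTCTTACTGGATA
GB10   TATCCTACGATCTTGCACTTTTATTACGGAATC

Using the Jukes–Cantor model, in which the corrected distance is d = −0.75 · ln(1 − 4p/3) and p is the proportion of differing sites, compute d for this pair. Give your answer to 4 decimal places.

The sequences differ at positions 5 (A/C), 7 (G/A), 11 (G/T), 13 (C/T), 16 (A/C), 19 (A/T), 23 (C/A), 28 (T/G), 30 (G/A), 33 (A/C).
p = 10/33 = 0.303030.
d = −0.75 · ln(1 − (4/3)·0.303030) = −0.75 · ln(0.595960) = −0.75 · (-0.517582) = 0.3882.

0.3882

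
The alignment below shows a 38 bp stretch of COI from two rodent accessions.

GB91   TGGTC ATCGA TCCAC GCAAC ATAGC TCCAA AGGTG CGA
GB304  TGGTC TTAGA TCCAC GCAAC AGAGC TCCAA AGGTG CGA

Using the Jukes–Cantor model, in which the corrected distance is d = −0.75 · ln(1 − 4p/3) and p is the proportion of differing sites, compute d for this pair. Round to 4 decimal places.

0.0834

Differing sites — 6:A/T; 8:C/A; 22:T/G.
p = 3/38 = 0.078947.
d = −0.75 · ln(1 − (4/3)·0.078947) = −0.75 · ln(0.894737) = −0.75 · (-0.111225) = 0.0834.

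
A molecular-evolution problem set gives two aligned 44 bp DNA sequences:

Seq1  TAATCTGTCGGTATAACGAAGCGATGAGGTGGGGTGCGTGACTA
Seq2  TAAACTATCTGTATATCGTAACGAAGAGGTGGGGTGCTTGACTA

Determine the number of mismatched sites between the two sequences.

8

Differing sites — 4:T/A; 7:G/A; 10:G/T; 16:A/T; 19:A/T; 21:G/A; 25:T/A; 38:G/T.
That gives 8 mismatches out of 44 aligned sites, so the Hamming distance is 8.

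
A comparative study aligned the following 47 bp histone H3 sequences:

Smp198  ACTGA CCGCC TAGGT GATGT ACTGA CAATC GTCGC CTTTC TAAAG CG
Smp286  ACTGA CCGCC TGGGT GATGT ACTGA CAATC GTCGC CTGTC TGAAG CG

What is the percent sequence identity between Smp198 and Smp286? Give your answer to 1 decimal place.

93.6%

Mismatches occur at site 12 (A/G), site 38 (T/G), site 42 (A/G).
44 of the 47 sites match, so the percent identity is 44/47 × 100 = 93.6%.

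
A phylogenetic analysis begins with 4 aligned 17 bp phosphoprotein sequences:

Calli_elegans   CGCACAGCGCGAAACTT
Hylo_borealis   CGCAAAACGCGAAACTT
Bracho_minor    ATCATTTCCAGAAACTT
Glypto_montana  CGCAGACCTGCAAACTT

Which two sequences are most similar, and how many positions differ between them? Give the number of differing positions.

2

Pairwise Hamming distances:
  Calli_elegans vs Hylo_borealis: 2
  Calli_elegans vs Bracho_minor: 7
  Calli_elegans vs Glypto_montana: 5
  Hylo_borealis vs Bracho_minor: 7
  Hylo_borealis vs Glypto_montana: 5
  Bracho_minor vs Glypto_montana: 8
The smallest is 2, between Calli_elegans and Hylo_borealis.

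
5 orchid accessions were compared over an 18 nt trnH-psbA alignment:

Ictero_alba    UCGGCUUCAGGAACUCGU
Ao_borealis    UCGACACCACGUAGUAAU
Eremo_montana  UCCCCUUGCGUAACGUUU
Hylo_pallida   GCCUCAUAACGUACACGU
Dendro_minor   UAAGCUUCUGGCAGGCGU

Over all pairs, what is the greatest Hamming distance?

13

Pairwise Hamming distances:
  Ictero_alba vs Ao_borealis: 8
  Ictero_alba vs Eremo_montana: 8
  Ictero_alba vs Hylo_pallida: 8
  Ictero_alba vs Dendro_minor: 6
  Ao_borealis vs Eremo_montana: 13
  Ao_borealis vs Hylo_pallida: 9
  Ao_borealis vs Dendro_minor: 11
  Eremo_montana vs Hylo_pallida: 11
  Eremo_montana vs Dendro_minor: 10
  Hylo_pallida vs Dendro_minor: 11
The largest is 13, between Ao_borealis and Eremo_montana.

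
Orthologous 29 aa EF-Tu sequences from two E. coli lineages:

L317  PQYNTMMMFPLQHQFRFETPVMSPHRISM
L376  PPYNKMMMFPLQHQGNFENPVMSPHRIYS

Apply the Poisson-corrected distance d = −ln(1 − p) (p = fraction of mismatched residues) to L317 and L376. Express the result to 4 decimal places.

The sequences differ at positions 2 (Q/P), 5 (T/K), 15 (F/G), 16 (R/N), 19 (T/N), 28 (S/Y), 29 (M/S).
p = 7/29 = 0.241379.
d = −ln(1 − 0.241379) = −ln(0.758621) = 0.2763.

0.2763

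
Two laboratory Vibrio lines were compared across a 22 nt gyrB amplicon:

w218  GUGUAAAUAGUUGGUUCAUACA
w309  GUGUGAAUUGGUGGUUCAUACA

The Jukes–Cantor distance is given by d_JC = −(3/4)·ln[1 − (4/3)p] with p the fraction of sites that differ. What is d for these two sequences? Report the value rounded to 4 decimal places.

0.1505

The sequences differ at positions 5 (A/G), 9 (A/U), 11 (U/G).
p = 3/22 = 0.136364.
d = −0.75 · ln(1 − (4/3)·0.136364) = −0.75 · ln(0.818181) = −0.75 · (-0.200672) = 0.1505.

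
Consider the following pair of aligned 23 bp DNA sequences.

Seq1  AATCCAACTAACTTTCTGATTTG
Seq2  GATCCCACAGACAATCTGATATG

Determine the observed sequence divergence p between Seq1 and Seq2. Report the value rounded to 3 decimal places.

0.304

The sequences differ at positions 1 (A/G), 6 (A/C), 9 (T/A), 10 (A/G), 13 (T/A), 14 (T/A), 21 (T/A).
There are 7 differences over 23 sites, so p = 7/23 = 0.304.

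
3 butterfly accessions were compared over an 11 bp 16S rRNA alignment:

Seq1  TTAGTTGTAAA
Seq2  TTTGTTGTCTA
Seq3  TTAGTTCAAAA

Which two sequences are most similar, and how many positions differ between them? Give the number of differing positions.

Pairwise Hamming distances:
  Seq1 vs Seq2: 3
  Seq1 vs Seq3: 2
  Seq2 vs Seq3: 5
The smallest is 2, between Seq1 and Seq3.

2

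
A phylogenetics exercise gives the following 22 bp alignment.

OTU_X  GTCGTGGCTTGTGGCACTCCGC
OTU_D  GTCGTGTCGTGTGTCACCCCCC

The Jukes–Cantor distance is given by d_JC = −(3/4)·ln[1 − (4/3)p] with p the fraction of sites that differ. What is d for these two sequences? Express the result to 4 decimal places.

Mismatches occur at site 7 (G/T), site 9 (T/G), site 14 (G/T), site 18 (T/C), site 21 (G/C).
p = 5/22 = 0.227273.
d = −0.75 · ln(1 − (4/3)·0.227273) = −0.75 · ln(0.696969) = −0.75 · (-0.361014) = 0.2708.

0.2708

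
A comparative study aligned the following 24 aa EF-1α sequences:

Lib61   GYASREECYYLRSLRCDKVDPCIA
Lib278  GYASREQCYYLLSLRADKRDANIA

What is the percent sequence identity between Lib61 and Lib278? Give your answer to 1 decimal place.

75.0%

The sequences differ at positions 7 (E/Q), 12 (R/L), 16 (C/A), 19 (V/R), 21 (P/A), 22 (C/N).
18 of the 24 sites match, so the percent identity is 18/24 × 100 = 75.0%.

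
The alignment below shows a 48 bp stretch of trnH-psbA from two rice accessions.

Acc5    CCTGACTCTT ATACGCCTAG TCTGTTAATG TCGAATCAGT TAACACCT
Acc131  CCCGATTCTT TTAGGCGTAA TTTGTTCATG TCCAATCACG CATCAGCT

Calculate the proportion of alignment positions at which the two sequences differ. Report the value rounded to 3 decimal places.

0.292

The sequences differ at positions 3 (T/C), 6 (C/T), 11 (A/T), 14 (C/G), 17 (C/G), 20 (G/A), 22 (C/T), 27 (A/C), 33 (G/C), 39 (G/C), 40 (T/G), 41 (T/C), 43 (A/T), 46 (C/G).
There are 14 differences over 48 sites, so p = 14/48 = 0.292.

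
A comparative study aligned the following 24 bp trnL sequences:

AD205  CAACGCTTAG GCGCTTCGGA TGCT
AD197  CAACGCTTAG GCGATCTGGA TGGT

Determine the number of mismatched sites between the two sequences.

4

Differing sites — 14:C/A; 16:T/C; 17:C/T; 23:C/G.
That gives 4 mismatches out of 24 aligned sites, so the Hamming distance is 4.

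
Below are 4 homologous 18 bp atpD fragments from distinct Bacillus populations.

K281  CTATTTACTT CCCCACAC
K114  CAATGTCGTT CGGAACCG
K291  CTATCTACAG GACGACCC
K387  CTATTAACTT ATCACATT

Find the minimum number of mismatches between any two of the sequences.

7

Pairwise Hamming distances:
  K281 vs K114: 9
  K281 vs K291: 7
  K281 vs K387: 8
  K114 vs K291: 11
  K114 vs K387: 12
  K291 vs K387: 11
The smallest is 7, between K281 and K291.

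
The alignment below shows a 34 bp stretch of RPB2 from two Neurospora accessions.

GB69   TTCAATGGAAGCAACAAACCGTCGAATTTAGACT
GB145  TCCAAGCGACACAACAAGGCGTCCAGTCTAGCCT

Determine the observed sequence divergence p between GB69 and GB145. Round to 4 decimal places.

Differing sites — 2:T/C; 6:T/G; 7:G/C; 10:A/C; 11:G/A; 18:A/G; 19:C/G; 24:G/C; 26:A/G; 28:T/C; 32:A/C.
There are 11 differences over 34 sites, so p = 11/34 = 0.3235.

0.3235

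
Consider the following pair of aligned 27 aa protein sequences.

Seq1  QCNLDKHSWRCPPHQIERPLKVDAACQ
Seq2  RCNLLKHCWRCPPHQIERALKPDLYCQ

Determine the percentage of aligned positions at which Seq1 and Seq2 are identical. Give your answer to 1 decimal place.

74.1%

The sequences differ at positions 1 (Q/R), 5 (D/L), 8 (S/C), 19 (P/A), 22 (V/P), 24 (A/L), 25 (A/Y).
20 of the 27 sites match, so the percent identity is 20/27 × 100 = 74.1%.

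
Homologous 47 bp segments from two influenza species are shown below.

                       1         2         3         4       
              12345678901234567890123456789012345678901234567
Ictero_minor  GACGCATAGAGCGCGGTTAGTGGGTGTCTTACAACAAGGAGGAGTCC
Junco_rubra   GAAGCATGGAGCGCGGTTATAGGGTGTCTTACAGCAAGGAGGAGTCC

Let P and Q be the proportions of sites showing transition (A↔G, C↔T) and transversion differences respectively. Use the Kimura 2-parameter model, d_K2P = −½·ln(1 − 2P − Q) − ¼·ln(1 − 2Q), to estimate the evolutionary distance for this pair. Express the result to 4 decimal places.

The sequences differ at positions 3 (C/A, transversion), 8 (A/G, transition), 20 (G/T, transversion), 21 (T/A, transversion), 34 (A/G, transition).
Of the 5 differences, 2 transitions and 3 transversions over 47 sites: P = 2/47 = 0.042553, Q = 3/47 = 0.063830.
d = −0.5·ln(0.851064) − 0.25·ln(0.872340) = −0.5·(-0.161268) − 0.25·(-0.136576) = 0.1148.

0.1148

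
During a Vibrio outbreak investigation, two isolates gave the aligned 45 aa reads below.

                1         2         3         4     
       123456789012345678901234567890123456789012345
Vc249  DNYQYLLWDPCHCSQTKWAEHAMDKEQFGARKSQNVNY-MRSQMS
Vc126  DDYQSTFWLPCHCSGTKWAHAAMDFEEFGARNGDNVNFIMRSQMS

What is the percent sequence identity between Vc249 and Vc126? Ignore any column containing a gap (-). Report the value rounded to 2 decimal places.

68.18%

Excluding the 1 gap column leaves 44 comparable sites.
Mismatches occur at site 2 (N/D), site 5 (Y/S), site 6 (L/T), site 7 (L/F), site 9 (D/L), site 15 (Q/G), site 20 (E/H), site 21 (H/A), site 25 (K/F), site 27 (Q/E), site 32 (K/N), site 33 (S/G), site 34 (Q/D), site 38 (Y/F).
30 of the 44 comparable sites match, so the percent identity is 30/44 × 100 = 68.18%.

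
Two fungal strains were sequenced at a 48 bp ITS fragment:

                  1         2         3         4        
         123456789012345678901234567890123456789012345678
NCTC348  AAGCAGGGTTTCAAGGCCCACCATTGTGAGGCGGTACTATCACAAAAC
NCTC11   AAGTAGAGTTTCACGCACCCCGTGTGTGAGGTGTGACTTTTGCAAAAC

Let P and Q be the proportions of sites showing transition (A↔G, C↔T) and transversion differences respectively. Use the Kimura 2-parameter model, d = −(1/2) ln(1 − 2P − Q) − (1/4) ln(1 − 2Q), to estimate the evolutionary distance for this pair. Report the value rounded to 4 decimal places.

0.4042

Differing sites — 4:C/T (Ti); 7:G/A (Ti); 14:A/C (Tv); 16:G/C (Tv); 17:C/A (Tv); 20:A/C (Tv); 22:C/G (Tv); 23:A/T (Tv); 24:T/G (Tv); 32:C/T (Ti); 34:G/T (Tv); 35:T/G (Tv); 39:A/T (Tv); 41:C/T (Ti); 42:A/G (Ti).
Of the 15 differences, 5 transitions and 10 transversions over 48 sites: P = 5/48 = 0.104167, Q = 10/48 = 0.208333.
d = −0.5·ln(0.583333) − 0.25·ln(0.583334) = −0.5·(-0.538997) − 0.25·(-0.538995) = 0.4042.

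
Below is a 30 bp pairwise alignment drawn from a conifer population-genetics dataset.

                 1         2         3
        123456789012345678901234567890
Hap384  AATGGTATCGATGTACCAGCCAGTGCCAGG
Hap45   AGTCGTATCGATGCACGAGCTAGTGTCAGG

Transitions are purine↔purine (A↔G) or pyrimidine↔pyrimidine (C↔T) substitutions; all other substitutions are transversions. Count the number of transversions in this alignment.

2

The sequences differ at positions 2 (A/G, transition), 4 (G/C, transversion), 14 (T/C, transition), 17 (C/G, transversion), 21 (C/T, transition), 26 (C/T, transition).
Of the 6 differences, 4 transitions and 2 transversions, so the answer is 2.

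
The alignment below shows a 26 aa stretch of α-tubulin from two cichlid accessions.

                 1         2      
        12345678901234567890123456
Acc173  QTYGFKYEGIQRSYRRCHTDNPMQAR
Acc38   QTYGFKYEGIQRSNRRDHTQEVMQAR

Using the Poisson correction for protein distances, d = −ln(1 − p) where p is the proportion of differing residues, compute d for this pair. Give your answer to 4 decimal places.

0.2136

Mismatches occur at site 14 (Y↔N), site 17 (C↔D), site 20 (D↔Q), site 21 (N↔E), site 22 (P↔V).
p = 5/26 = 0.192308.
d = −ln(1 − 0.192308) = −ln(0.807692) = 0.2136.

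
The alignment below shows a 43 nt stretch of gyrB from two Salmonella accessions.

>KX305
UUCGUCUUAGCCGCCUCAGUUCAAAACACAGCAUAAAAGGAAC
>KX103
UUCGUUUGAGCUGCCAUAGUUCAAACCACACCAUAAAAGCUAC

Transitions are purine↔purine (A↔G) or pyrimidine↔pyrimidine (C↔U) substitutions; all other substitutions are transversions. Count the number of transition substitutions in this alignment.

The sequences differ at positions 6 (C/U, transition), 8 (U/G, transversion), 12 (C/U, transition), 16 (U/A, transversion), 17 (C/U, transition), 26 (A/C, transversion), 31 (G/C, transversion), 40 (G/C, transversion), 41 (A/U, transversion).
Of the 9 differences, 3 transitions and 6 transversions, so the answer is 3.

3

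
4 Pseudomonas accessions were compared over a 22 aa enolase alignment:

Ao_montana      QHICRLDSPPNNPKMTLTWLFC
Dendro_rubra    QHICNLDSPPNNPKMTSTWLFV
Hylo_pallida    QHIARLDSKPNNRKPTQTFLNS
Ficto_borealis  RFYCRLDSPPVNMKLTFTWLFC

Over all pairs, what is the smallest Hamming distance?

Pairwise Hamming distances:
  Ao_montana vs Dendro_rubra: 3
  Ao_montana vs Hylo_pallida: 8
  Ao_montana vs Ficto_borealis: 7
  Dendro_rubra vs Hylo_pallida: 9
  Dendro_rubra vs Ficto_borealis: 9
  Hylo_pallida vs Ficto_borealis: 12
The smallest is 3, between Ao_montana and Dendro_rubra.

3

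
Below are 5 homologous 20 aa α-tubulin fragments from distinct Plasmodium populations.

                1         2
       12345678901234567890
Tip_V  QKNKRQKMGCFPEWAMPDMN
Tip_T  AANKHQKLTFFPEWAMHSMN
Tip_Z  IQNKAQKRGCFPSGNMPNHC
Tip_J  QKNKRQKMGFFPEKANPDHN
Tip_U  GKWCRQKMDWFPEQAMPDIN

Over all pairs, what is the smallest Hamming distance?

Pairwise Hamming distances:
  Tip_V vs Tip_T: 8
  Tip_V vs Tip_Z: 10
  Tip_V vs Tip_J: 4
  Tip_V vs Tip_U: 7
  Tip_T vs Tip_Z: 13
  Tip_T vs Tip_J: 10
  Tip_T vs Tip_U: 12
  Tip_Z vs Tip_J: 11
  Tip_Z vs Tip_U: 14
  Tip_J vs Tip_U: 8
The smallest is 4, between Tip_V and Tip_J.

4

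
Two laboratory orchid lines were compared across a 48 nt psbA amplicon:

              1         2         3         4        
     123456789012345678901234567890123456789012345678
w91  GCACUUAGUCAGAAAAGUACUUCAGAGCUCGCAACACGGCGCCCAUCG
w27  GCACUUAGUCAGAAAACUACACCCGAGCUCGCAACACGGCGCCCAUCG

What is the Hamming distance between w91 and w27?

Differing sites — 17:G/C; 21:U/A; 22:U/C; 24:A/C.
That gives 4 mismatches out of 48 aligned sites, so the Hamming distance is 4.

4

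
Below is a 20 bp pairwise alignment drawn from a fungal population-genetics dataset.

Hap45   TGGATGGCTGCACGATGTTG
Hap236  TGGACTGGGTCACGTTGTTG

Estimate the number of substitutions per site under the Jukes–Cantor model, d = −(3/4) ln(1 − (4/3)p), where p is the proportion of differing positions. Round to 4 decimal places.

Mismatches occur at site 5 (T↔C), site 6 (G↔T), site 8 (C↔G), site 9 (T↔G), site 10 (G↔T), site 15 (A↔T).
p = 6/20 = 0.300000.
d = −0.75 · ln(1 − (4/3)·0.300000) = −0.75 · ln(0.600000) = −0.75 · (-0.510826) = 0.3831.

0.3831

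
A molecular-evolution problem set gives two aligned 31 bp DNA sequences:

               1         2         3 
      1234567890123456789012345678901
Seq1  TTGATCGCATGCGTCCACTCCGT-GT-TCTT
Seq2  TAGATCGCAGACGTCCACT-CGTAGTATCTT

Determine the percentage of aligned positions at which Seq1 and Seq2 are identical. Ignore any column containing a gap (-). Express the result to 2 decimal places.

Excluding the 3 gap columns leaves 28 comparable sites.
The sequences differ at positions 2 (T/A), 10 (T/G), 11 (G/A).
25 of the 28 comparable sites match, so the percent identity is 25/28 × 100 = 89.29%.

89.29%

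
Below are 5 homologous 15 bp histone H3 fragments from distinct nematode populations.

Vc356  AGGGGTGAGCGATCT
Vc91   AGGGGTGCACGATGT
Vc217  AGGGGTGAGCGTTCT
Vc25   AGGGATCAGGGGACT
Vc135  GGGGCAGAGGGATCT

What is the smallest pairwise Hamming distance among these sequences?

1

Pairwise Hamming distances:
  Vc356 vs Vc91: 3
  Vc356 vs Vc217: 1
  Vc356 vs Vc25: 5
  Vc356 vs Vc135: 4
  Vc91 vs Vc217: 4
  Vc91 vs Vc25: 8
  Vc91 vs Vc135: 7
  Vc217 vs Vc25: 5
  Vc217 vs Vc135: 5
  Vc25 vs Vc135: 6
The smallest is 1, between Vc356 and Vc217.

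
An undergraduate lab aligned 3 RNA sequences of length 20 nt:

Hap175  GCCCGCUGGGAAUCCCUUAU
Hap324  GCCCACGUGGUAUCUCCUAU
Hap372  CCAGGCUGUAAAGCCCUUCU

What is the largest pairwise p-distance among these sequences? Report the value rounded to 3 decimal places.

Pairwise Hamming distances:
  Hap175 vs Hap324: 6
  Hap175 vs Hap372: 7
  Hap324 vs Hap372: 13
The largest is 13 mismatches, between Hap324 and Hap372; p = 13/20 = 0.650.

0.650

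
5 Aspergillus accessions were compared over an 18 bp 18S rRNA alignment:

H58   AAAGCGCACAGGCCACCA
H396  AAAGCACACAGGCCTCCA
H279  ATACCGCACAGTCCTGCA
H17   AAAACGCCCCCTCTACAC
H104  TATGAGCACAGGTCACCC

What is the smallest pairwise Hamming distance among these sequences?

2

Pairwise Hamming distances:
  H58 vs H396: 2
  H58 vs H279: 5
  H58 vs H17: 8
  H58 vs H104: 5
  H396 vs H279: 5
  H396 vs H17: 10
  H396 vs H104: 7
  H279 vs H17: 10
  H279 vs H104: 10
  H17 vs H104: 11
The smallest is 2, between H58 and H396.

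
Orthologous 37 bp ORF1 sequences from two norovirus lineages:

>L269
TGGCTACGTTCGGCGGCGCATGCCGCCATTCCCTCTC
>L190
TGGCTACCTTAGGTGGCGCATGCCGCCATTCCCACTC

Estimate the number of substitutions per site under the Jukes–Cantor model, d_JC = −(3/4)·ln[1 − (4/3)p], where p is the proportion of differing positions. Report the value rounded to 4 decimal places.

0.1167

The sequences differ at positions 8 (G/C), 11 (C/A), 14 (C/T), 34 (T/A).
p = 4/37 = 0.108108.
d = −0.75 · ln(1 − (4/3)·0.108108) = −0.75 · ln(0.855856) = −0.75 · (-0.155653) = 0.1167.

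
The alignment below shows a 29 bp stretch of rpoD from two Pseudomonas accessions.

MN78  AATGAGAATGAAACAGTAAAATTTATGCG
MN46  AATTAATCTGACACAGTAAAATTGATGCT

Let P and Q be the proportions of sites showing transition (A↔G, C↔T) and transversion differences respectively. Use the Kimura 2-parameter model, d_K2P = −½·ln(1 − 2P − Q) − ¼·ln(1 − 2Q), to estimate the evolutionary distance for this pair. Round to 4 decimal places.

0.2949

Mismatches occur at site 4 (G/T, transversion), site 6 (G/A, transition), site 7 (A/T, transversion), site 8 (A/C, transversion), site 12 (A/C, transversion), site 24 (T/G, transversion), site 29 (G/T, transversion).
Of the 7 differences, 1 transition and 6 transversions over 29 sites: P = 1/29 = 0.034483, Q = 6/29 = 0.206897.
d = −0.5·ln(0.724137) − 0.25·ln(0.586206) = −0.5·(-0.322775) − 0.25·(-0.534084) = 0.2949.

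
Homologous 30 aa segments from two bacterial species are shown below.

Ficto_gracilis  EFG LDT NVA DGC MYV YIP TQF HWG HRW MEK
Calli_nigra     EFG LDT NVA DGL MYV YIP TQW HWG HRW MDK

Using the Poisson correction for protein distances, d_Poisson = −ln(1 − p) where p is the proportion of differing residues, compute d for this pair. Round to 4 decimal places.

0.1054

Differing sites — 12:C/L; 21:F/W; 29:E/D.
p = 3/30 = 0.100000.
d = −ln(1 − 0.100000) = −ln(0.900000) = 0.1054.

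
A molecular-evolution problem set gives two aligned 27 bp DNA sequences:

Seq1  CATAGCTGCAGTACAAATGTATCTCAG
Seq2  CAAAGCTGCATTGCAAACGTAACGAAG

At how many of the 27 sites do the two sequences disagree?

7

The sequences differ at positions 3 (T/A), 11 (G/T), 13 (A/G), 18 (T/C), 22 (T/A), 24 (T/G), 25 (C/A).
That gives 7 mismatches out of 27 aligned sites, so the Hamming distance is 7.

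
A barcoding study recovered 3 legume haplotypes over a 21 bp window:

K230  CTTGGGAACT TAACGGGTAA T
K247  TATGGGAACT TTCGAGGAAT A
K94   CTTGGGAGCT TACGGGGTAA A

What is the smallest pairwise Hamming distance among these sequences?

4

Pairwise Hamming distances:
  K230 vs K247: 9
  K230 vs K94: 4
  K247 vs K94: 7
The smallest is 4, between K230 and K94.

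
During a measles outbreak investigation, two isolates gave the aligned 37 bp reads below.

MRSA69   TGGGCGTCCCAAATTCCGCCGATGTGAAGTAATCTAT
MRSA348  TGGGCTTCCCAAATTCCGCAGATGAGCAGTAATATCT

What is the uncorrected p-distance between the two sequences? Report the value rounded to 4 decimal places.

0.1622

Mismatches occur at site 6 (G↔T), site 20 (C↔A), site 25 (T↔A), site 27 (A↔C), site 34 (C↔A), site 36 (A↔C).
There are 6 differences over 37 sites, so p = 6/37 = 0.1622.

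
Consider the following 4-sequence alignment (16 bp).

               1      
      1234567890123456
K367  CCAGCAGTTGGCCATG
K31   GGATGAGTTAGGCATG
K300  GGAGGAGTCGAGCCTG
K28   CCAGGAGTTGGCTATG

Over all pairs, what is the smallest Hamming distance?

2

Pairwise Hamming distances:
  K367 vs K31: 6
  K367 vs K300: 7
  K367 vs K28: 2
  K31 vs K300: 5
  K31 vs K28: 6
  K300 vs K28: 7
The smallest is 2, between K367 and K28.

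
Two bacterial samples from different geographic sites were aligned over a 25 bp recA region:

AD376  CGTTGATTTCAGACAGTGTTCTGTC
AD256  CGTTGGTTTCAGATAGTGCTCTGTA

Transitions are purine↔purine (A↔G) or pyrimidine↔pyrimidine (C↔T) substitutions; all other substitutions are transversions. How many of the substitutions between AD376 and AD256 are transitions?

The sequences differ at positions 6 (A/G, transition), 14 (C/T, transition), 19 (T/C, transition), 25 (C/A, transversion).
Of the 4 differences, 3 transitions and 1 transversion, so the answer is 3.

3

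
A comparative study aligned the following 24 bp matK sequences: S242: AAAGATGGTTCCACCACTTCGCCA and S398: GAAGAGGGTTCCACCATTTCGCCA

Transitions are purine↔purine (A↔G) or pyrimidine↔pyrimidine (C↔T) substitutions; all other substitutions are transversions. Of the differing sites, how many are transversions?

Differing sites — 1:A/G (Ti); 6:T/G (Tv); 17:C/T (Ti).
Of the 3 differences, 2 transitions and 1 transversion, so the answer is 1.

1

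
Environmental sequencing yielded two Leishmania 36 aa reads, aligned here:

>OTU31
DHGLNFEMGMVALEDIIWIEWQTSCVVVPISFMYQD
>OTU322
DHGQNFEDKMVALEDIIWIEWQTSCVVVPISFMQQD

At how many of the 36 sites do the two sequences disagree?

Mismatches occur at site 4 (L→Q), site 8 (M→D), site 9 (G→K), site 34 (Y→Q).
That gives 4 mismatches out of 36 aligned sites, so the Hamming distance is 4.

4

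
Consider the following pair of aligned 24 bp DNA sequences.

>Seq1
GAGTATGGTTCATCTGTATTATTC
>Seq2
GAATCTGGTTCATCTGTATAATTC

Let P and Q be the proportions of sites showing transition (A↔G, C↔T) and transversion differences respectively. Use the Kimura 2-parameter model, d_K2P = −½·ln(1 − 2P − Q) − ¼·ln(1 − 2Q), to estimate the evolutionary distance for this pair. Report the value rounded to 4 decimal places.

0.1367

The sequences differ at positions 3 (G/A, transition), 5 (A/C, transversion), 20 (T/A, transversion).
Of the 3 differences, 1 transition and 2 transversions over 24 sites: P = 1/24 = 0.041667, Q = 2/24 = 0.083333.
d = −0.5·ln(0.833333) − 0.25·ln(0.833334) = −0.5·(-0.182322) − 0.25·(-0.182321) = 0.1367.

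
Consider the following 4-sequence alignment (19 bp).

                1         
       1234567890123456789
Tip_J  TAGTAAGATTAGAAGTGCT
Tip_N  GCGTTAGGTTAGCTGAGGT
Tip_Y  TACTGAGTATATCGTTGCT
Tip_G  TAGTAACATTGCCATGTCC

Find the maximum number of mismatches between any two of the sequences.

13

Pairwise Hamming distances:
  Tip_J vs Tip_N: 8
  Tip_J vs Tip_Y: 8
  Tip_J vs Tip_G: 8
  Tip_N vs Tip_Y: 11
  Tip_N vs Tip_G: 13
  Tip_Y vs Tip_G: 11
The largest is 13, between Tip_N and Tip_G.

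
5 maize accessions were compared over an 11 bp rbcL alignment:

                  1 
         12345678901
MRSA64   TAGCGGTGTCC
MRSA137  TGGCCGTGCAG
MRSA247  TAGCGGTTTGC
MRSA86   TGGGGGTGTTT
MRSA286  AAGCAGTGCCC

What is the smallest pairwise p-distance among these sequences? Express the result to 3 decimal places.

0.182

Pairwise Hamming distances:
  MRSA64 vs MRSA137: 5
  MRSA64 vs MRSA247: 2
  MRSA64 vs MRSA86: 4
  MRSA64 vs MRSA286: 3
  MRSA137 vs MRSA247: 6
  MRSA137 vs MRSA86: 5
  MRSA137 vs MRSA286: 5
  MRSA247 vs MRSA86: 5
  MRSA247 vs MRSA286: 5
  MRSA86 vs MRSA286: 7
The smallest is 2 mismatches, between MRSA64 and MRSA247; p = 2/11 = 0.182.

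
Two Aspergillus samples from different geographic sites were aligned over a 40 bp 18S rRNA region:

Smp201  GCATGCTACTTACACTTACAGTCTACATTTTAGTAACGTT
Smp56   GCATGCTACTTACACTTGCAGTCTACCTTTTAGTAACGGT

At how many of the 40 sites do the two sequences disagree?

3

Differing sites — 18:A/G; 27:A/C; 39:T/G.
That gives 3 mismatches out of 40 aligned sites, so the Hamming distance is 3.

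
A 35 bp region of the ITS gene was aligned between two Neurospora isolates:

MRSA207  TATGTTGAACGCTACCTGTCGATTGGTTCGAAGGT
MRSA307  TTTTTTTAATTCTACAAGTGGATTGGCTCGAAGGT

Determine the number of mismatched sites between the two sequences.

Mismatches occur at site 2 (A→T), site 4 (G→T), site 7 (G→T), site 10 (C→T), site 11 (G→T), site 16 (C→A), site 17 (T→A), site 20 (C→G), site 27 (T→C).
That gives 9 mismatches out of 35 aligned sites, so the Hamming distance is 9.

9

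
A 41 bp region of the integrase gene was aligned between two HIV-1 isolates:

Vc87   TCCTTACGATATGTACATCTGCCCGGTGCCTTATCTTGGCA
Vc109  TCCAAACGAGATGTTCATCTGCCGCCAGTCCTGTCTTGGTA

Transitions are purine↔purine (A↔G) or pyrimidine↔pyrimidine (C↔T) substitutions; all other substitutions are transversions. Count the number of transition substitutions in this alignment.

Mismatches occur at site 4 (T/A, transversion), site 5 (T/A, transversion), site 10 (T/G, transversion), site 15 (A/T, transversion), site 24 (C/G, transversion), site 25 (G/C, transversion), site 26 (G/C, transversion), site 27 (T/A, transversion), site 29 (C/T, transition), site 31 (T/C, transition), site 33 (A/G, transition), site 40 (C/T, transition).
Of the 12 differences, 4 transitions and 8 transversions, so the answer is 4.

4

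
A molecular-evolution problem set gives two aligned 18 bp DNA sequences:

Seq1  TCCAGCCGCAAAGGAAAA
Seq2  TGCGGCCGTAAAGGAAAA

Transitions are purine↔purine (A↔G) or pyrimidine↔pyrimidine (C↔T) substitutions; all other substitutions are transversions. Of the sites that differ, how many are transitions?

Mismatches occur at site 2 (C/G, transversion), site 4 (A/G, transition), site 9 (C/T, transition).
Of the 3 differences, 2 transitions and 1 transversion, so the answer is 2.

2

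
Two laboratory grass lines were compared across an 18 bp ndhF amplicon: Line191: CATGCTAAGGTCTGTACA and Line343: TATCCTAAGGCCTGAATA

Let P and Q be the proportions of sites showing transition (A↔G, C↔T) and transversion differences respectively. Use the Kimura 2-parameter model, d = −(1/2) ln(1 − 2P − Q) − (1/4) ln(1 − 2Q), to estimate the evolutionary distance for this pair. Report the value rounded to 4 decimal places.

0.3567

Differing sites — 1:C/T (Ti); 4:G/C (Tv); 11:T/C (Ti); 15:T/A (Tv); 17:C/T (Ti).
Of the 5 differences, 3 transitions and 2 transversions over 18 sites: P = 3/18 = 0.166667, Q = 2/18 = 0.111111.
d = −0.5·ln(0.555555) − 0.25·ln(0.777778) = −0.5·(-0.587788) − 0.25·(-0.251314) = 0.3567.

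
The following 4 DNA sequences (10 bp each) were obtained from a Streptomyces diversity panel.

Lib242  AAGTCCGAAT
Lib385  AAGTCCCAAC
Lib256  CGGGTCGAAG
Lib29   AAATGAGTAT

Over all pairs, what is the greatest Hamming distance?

8

Pairwise Hamming distances:
  Lib242 vs Lib385: 2
  Lib242 vs Lib256: 5
  Lib242 vs Lib29: 4
  Lib385 vs Lib256: 6
  Lib385 vs Lib29: 6
  Lib256 vs Lib29: 8
The largest is 8, between Lib256 and Lib29.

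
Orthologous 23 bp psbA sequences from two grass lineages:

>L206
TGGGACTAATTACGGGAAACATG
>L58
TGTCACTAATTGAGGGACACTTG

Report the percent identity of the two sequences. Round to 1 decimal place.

Differing sites — 3:G/T; 4:G/C; 12:A/G; 13:C/A; 18:A/C; 21:A/T.
17 of the 23 sites match, so the percent identity is 17/23 × 100 = 73.9%.

73.9%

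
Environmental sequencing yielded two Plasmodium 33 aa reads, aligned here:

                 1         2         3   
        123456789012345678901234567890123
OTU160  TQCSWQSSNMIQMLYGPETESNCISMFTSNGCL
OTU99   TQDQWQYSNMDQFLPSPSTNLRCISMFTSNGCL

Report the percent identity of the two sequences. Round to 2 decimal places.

66.67%

Mismatches occur at site 3 (C↔D), site 4 (S↔Q), site 7 (S↔Y), site 11 (I↔D), site 13 (M↔F), site 15 (Y↔P), site 16 (G↔S), site 18 (E↔S), site 20 (E↔N), site 21 (S↔L), site 22 (N↔R).
22 of the 33 sites match, so the percent identity is 22/33 × 100 = 66.67%.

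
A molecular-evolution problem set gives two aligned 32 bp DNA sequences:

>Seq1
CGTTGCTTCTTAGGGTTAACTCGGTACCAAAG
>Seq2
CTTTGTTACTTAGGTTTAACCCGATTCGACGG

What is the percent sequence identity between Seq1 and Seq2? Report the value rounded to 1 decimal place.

68.8%

Mismatches occur at site 2 (G↔T), site 6 (C↔T), site 8 (T↔A), site 15 (G↔T), site 21 (T↔C), site 24 (G↔A), site 26 (A↔T), site 28 (C↔G), site 30 (A↔C), site 31 (A↔G).
22 of the 32 sites match, so the percent identity is 22/32 × 100 = 68.8%.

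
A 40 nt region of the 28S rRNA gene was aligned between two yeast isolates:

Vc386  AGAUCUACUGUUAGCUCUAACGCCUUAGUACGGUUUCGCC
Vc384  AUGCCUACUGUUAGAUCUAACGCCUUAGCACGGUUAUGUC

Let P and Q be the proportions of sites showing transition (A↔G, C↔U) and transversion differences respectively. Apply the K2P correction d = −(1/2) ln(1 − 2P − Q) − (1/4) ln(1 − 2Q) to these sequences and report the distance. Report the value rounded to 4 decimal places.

Differing sites — 2:G/U (Tv); 3:A/G (Ti); 4:U/C (Ti); 15:C/A (Tv); 29:U/C (Ti); 36:U/A (Tv); 37:C/U (Ti); 39:C/U (Ti).
Of the 8 differences, 5 transitions and 3 transversions over 40 sites: P = 5/40 = 0.125000, Q = 3/40 = 0.075000.
d = −0.5·ln(0.675000) − 0.25·ln(0.850000) = −0.5·(-0.393043) − 0.25·(-0.162519) = 0.2372.

0.2372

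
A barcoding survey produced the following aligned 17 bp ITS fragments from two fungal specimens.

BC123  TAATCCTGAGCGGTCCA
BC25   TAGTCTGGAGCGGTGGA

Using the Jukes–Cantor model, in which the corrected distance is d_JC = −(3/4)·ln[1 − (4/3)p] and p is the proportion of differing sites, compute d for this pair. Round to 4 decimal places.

0.3734

Differing sites — 3:A/G; 6:C/T; 7:T/G; 15:C/G; 16:C/G.
p = 5/17 = 0.294118.
d = −0.75 · ln(1 − (4/3)·0.294118) = −0.75 · ln(0.607843) = −0.75 · (-0.497839) = 0.3734.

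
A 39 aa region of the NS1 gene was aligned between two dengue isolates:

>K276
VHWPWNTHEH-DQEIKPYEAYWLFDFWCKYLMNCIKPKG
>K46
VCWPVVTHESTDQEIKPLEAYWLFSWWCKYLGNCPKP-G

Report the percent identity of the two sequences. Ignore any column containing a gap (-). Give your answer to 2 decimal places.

75.68%

Excluding the 2 gap columns leaves 37 comparable sites.
Mismatches occur at site 2 (H↔C), site 5 (W↔V), site 6 (N↔V), site 10 (H↔S), site 18 (Y↔L), site 25 (D↔S), site 26 (F↔W), site 32 (M↔G), site 35 (I↔P).
28 of the 37 comparable sites match, so the percent identity is 28/37 × 100 = 75.68%.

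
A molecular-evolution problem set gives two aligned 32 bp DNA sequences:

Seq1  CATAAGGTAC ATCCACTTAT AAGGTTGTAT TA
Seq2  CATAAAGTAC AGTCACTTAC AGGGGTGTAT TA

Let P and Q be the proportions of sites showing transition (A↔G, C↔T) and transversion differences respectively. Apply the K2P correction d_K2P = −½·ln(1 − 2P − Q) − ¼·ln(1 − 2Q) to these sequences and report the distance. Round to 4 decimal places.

Mismatches occur at site 6 (G↔A, transition), site 12 (T↔G, transversion), site 13 (C↔T, transition), site 20 (T↔C, transition), site 22 (A↔G, transition), site 25 (T↔G, transversion).
Of the 6 differences, 4 transitions and 2 transversions over 32 sites: P = 4/32 = 0.125000, Q = 2/32 = 0.062500.
d = −0.5·ln(0.687500) − 0.25·ln(0.875000) = −0.5·(-0.374693) − 0.25·(-0.133531) = 0.2207.

0.2207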